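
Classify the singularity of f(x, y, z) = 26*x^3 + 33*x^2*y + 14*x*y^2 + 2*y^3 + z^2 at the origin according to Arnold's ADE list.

The Hessian of f at 0 has rank 1. Corank 2; j^3 = (2*x + y)*(13*x^2 + 10*x*y + 2*y^2) splits into three distinct lines over C (the quadratic factor has nonzero discriminant), so D_4.

D_4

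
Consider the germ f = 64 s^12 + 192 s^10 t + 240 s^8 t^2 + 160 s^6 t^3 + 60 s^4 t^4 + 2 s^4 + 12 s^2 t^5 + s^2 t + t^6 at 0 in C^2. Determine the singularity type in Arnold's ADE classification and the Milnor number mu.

The Hessian of f at 0 is [[0, 0], [0, 0]] with rank 0, so corank 2. A Groebner basis of the Jacobian ideal J(f) in C{s,t} is {s^2/6 + t^5, s^3, s*t}; counting standard monomials gives mu = 7. Corank 2; j^3 = s^2*t has shape L^2 M (L != M), so D-series; mu = 7 gives D_7.

Type D7, Milnor number mu = 7.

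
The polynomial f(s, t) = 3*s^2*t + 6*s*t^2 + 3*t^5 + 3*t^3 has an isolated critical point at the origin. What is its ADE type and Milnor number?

Type D_6, Milnor number mu = 6.

The Hessian of f at 0 has rank 0. Corank 2; j^3 = 3*t*(s + t)^2 has shape L^2 M (L != M), so D-series; mu = 6 gives D_6.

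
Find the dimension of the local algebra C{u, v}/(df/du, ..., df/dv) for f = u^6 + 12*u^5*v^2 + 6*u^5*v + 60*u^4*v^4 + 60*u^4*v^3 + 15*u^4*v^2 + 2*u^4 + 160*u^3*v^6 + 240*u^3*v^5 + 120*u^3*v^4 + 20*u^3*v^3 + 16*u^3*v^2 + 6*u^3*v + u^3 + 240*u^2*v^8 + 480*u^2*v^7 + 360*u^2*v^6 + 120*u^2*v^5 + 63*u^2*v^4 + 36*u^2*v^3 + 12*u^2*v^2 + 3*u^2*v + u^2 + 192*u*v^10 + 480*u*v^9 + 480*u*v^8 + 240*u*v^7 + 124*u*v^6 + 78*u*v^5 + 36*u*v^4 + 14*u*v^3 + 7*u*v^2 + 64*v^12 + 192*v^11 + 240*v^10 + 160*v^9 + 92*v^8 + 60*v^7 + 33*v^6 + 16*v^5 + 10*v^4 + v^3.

The Hessian of f at 0 has rank 1. Corank 1: A-series; mu = 2 gives A_2.

2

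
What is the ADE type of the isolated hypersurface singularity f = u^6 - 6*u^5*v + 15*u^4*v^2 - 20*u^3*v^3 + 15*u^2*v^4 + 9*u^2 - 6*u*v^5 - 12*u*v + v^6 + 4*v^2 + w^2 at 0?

A_5

The Hessian of f at 0 is [[18, -12, 0], [-12, 8, 0], [0, 0, 2]] with rank 2, so corank 1. A Groebner basis of the Jacobian ideal J(f) in C{u,v,w} is {v^5, u - 2*v/3, w}; counting standard monomials gives mu = 5. Corank 1: A-series; mu = 5 gives A_5.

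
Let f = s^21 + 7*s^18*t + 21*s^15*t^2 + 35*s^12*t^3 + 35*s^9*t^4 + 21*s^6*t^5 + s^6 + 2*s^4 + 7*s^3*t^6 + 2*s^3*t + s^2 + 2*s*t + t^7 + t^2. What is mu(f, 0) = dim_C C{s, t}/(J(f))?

6

The Hessian of f at 0 has rank 1. Corank 1: A-series; mu = 6 gives A_6.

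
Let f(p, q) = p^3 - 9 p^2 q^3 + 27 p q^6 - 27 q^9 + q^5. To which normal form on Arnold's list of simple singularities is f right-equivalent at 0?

E8

The Hessian of f at 0 has rank 0. Corank 2; j^3 = p^3 is a perfect cube, so E-series; the 5-jet and mu = 8 give E_8.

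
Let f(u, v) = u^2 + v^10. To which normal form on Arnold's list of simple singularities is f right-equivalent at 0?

A_9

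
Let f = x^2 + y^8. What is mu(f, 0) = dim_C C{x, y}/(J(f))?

7

The Hessian of f at 0 has rank 1. Corank 1: A-series; mu = 7 gives A_7.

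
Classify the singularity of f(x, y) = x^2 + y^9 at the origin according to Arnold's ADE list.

A8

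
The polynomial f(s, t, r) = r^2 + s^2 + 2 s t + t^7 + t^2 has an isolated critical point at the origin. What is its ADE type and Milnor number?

Type A6, Milnor number mu = 6.

The Hessian of f at 0 is [[2, 2, 0], [2, 2, 0], [0, 0, 2]] with rank 2, so corank 1. A Groebner basis of the Jacobian ideal J(f) in C{s,t,r} is {t^6, s + t, r}; counting standard monomials gives mu = 6. Corank 1: A-series; mu = 6 gives A_6.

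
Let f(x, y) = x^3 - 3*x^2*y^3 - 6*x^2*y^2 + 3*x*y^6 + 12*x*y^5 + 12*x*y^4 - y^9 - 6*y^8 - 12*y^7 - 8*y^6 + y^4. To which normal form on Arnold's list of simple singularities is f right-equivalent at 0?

The Hessian of f at 0 has rank 0. Corank 2; j^3 = x^3 is a perfect cube, so E-series; the 4-jet and mu = 6 give E_6.

E6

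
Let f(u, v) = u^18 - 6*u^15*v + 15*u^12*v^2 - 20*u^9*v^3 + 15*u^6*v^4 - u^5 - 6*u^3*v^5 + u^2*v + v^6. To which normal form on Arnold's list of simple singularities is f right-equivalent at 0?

The Hessian of f at 0 has rank 0. Corank 2; j^3 = u^2*v has shape L^2 M (L != M), so D-series; mu = 7 gives D_7.

D7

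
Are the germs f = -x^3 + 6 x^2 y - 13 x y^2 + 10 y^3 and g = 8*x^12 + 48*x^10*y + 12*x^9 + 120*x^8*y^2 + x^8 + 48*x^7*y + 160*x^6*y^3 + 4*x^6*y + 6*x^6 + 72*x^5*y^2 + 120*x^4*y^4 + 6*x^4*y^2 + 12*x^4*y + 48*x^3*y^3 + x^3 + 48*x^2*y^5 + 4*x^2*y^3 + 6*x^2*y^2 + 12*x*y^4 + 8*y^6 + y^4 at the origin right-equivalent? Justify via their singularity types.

No.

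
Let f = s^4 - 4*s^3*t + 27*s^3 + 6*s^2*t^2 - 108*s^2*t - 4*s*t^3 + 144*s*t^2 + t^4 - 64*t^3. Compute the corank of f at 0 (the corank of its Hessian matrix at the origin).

2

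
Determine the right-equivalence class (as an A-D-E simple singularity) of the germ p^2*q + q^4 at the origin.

D_{5}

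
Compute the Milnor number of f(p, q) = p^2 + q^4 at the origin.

The Hessian of f at 0 has rank 1. Corank 1: A-series; mu = 3 gives A_3.

3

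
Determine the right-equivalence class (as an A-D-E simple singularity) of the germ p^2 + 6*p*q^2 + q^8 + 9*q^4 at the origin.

The Hessian of f at 0 has rank 1. Corank 1: A-series; mu = 7 gives A_7.

A_7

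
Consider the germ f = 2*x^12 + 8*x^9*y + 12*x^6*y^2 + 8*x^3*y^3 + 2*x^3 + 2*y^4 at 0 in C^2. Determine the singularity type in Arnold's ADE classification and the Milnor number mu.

Type E6, Milnor number mu = 6.

The Hessian of f at 0 is [[0, 0], [0, 0]] with rank 0, so corank 2. A Groebner basis of the Jacobian ideal J(f) in C{x,y} is {y^3, x^2}; counting standard monomials gives mu = 6. Corank 2; j^3 = 2*x^3 is a perfect cube, so E-series; the 4-jet and mu = 6 give E_6.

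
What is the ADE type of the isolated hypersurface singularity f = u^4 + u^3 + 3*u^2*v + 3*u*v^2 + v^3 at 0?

E_{6}

The Hessian of f at 0 is [[0, 0], [0, 0]] with rank 0, so corank 2. A Groebner basis of the Jacobian ideal J(f) in C{u,v} is {v^4, u*v^2 + 2*v^3/3, u^2 + 2*u*v + v^2}; counting standard monomials gives mu = 6. Corank 2; j^3 = (u + v)^3 is a perfect cube, so E-series; the 4-jet and mu = 6 give E_6.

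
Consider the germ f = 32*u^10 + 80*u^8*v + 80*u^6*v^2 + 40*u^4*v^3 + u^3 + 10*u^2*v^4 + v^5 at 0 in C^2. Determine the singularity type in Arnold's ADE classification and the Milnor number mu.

The Hessian of f at 0 has rank 0. Corank 2; j^3 = u^3 is a perfect cube, so E-series; the 5-jet and mu = 8 give E_8.

Type E8, Milnor number mu = 8.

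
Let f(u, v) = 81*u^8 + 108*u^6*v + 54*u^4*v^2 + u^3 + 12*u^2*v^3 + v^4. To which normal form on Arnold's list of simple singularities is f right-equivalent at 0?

The Hessian of f at 0 is [[0, 0], [0, 0]] with rank 0, so corank 2. A Groebner basis of the Jacobian ideal J(f) in C{u,v} is {v^3, u^2}; counting standard monomials gives mu = 6. Corank 2; j^3 = u^3 is a perfect cube, so E-series; the 4-jet and mu = 6 give E_6.

E6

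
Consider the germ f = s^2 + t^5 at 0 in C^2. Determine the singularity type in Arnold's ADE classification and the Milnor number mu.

The Hessian of f at 0 has rank 1. Corank 1: A-series; mu = 4 gives A_4.

Type A_4, Milnor number mu = 4.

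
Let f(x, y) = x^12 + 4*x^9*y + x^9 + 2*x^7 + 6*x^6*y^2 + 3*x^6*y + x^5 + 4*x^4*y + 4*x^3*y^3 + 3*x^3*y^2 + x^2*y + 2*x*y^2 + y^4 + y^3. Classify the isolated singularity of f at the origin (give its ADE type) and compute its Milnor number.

Type D5, Milnor number mu = 5.

The Hessian of f at 0 has rank 0. Corank 2; j^3 = y*(x + y)^2 has shape L^2 M (L != M), so D-series; mu = 5 gives D_5.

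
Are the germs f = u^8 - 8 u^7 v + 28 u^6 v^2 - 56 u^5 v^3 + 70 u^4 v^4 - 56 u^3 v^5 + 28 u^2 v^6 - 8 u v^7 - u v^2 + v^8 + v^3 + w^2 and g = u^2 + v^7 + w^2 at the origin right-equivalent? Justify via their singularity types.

No.

The Hessian of f at 0 has rank 1. Corank 2; j^3 = -v^2*(u - v) has shape L^2 M (L != M), so D-series; mu = 9 gives D_9. The Hessian of g at 0 has rank 2. Corank 1: A-series; mu = 6 gives A_6. f is D_9 but g is A_6, hence not right-equivalent.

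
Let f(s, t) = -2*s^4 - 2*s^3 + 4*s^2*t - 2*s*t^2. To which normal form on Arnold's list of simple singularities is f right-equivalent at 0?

D_5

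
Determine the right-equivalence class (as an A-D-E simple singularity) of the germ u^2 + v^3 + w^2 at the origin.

A2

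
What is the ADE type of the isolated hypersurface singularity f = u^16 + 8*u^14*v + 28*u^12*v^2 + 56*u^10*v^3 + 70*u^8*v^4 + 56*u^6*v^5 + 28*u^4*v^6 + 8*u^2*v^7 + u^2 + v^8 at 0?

A_7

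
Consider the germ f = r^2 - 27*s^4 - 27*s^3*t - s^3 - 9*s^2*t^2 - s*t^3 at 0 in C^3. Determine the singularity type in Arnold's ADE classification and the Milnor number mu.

The Hessian of f at 0 has rank 1. Corank 2; j^3 = -s^3 is a perfect cube, so E-series; the 4-jet and mu = 7 give E_7.

Type E_7, Milnor number mu = 7.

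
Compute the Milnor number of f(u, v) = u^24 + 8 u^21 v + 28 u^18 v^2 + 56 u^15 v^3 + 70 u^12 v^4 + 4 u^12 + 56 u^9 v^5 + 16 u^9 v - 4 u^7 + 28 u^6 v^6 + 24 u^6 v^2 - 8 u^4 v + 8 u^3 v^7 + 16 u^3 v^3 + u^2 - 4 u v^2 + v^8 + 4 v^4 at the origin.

The Hessian of f at 0 is [[2, 0], [0, 0]] with rank 1, so corank 1. A Groebner basis of the Jacobian ideal J(f) in C{u,v} is {u^4, u^3*v, -u/2 + v^2}; counting standard monomials gives mu = 7. Corank 1: A-series; mu = 7 gives A_7.

7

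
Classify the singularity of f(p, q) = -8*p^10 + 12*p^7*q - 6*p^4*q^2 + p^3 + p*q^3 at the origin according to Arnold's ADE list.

E_7

The Hessian of f at 0 has rank 0. Corank 2; j^3 = p^3 is a perfect cube, so E-series; the 4-jet and mu = 7 give E_7.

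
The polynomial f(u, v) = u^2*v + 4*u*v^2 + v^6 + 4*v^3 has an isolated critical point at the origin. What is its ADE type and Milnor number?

The Hessian of f at 0 has rank 0. Corank 2; j^3 = v*(u + 2*v)^2 has shape L^2 M (L != M), so D-series; mu = 7 gives D_7.

Type D_7, Milnor number mu = 7.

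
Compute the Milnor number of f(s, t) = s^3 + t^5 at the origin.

The Hessian of f at 0 has rank 0. Corank 2; j^3 = s^3 is a perfect cube, so E-series; the 5-jet and mu = 8 give E_8.

8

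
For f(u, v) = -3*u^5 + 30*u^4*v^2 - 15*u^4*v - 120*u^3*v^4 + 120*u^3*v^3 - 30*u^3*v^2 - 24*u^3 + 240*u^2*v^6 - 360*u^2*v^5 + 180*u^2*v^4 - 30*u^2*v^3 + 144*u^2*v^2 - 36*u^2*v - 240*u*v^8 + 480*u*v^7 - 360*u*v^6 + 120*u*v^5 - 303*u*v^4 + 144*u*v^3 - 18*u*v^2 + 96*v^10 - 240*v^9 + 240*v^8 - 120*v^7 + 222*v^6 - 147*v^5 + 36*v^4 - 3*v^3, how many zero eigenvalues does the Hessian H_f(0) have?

2

Hessian at 0 has rank 0.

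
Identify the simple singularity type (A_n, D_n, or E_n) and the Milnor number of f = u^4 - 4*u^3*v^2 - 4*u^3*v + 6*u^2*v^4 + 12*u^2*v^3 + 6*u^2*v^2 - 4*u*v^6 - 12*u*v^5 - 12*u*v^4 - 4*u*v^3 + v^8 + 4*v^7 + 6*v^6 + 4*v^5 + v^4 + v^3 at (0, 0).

The Hessian of f at 0 has rank 0. Corank 2; j^3 = v^3 is a perfect cube, so E-series; the 4-jet and mu = 6 give E_6.

Type E6, Milnor number mu = 6.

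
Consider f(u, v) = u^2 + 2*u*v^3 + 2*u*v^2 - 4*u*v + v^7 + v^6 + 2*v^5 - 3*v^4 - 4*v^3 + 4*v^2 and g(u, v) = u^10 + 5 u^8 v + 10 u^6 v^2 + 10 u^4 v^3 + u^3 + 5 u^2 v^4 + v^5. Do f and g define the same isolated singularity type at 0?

No.

The Hessian of f at 0 is [[2, -4], [-4, 8]] with rank 1, so corank 1. A Groebner basis of the Jacobian ideal J(f) in C{u,v} is {u^3 + 3*u^2 - 21*u*v + 17*u + 47*v^2 - 34*v, u^2*v + 3*u^2/2 - 17*u*v/2 + 13*u/2 + 35*v^2/2 - 13*v, u^2/2 + u*v^2 - 5*u*v/2 + 5*u/2 + 11*v^2/2 - 5*v, u + v^3 + v^2 - 2*v}; counting standard monomials gives mu = 6. Corank 1: A-series; mu = 6 gives A_6. The Hessian of g at 0 is [[0, 0], [0, 0]] with rank 0, so corank 2. A Groebner basis of the Jacobian ideal J(g) in C{u,v} is {v^4, u^2}; counting standard monomials gives mu = 8. Corank 2; j^3 = u^3 is a perfect cube, so E-series; the 5-jet and mu = 8 give E_8. f is A_6 but g is E_8, hence not right-equivalent.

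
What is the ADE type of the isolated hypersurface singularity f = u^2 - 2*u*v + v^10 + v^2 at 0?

A_9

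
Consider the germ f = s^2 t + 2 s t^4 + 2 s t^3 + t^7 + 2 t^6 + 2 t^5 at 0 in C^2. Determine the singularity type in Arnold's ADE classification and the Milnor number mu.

Type D_{6}, Milnor number mu = 6.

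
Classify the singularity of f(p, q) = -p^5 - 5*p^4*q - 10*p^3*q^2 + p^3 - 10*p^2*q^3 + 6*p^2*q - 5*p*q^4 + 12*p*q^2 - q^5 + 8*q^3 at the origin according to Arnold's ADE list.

E_{8}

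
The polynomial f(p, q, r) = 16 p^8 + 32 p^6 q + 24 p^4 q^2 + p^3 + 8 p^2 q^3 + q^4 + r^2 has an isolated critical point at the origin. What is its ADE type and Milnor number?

Type E_6, Milnor number mu = 6.

The Hessian of f at 0 is [[0, 0, 0], [0, 0, 0], [0, 0, 2]] with rank 1, so corank 2. A Groebner basis of the Jacobian ideal J(f) in C{p,q,r} is {q^3, p^2, r}; counting standard monomials gives mu = 6. Corank 2; j^3 = p^3 is a perfect cube, so E-series; the 4-jet and mu = 6 give E_6.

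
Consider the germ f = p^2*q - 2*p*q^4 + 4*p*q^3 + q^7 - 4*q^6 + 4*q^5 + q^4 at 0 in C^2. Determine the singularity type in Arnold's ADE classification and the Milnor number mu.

The Hessian of f at 0 has rank 0. Corank 2; j^3 = p^2*q has shape L^2 M (L != M), so D-series; mu = 5 gives D_5.

Type D_{5}, Milnor number mu = 5.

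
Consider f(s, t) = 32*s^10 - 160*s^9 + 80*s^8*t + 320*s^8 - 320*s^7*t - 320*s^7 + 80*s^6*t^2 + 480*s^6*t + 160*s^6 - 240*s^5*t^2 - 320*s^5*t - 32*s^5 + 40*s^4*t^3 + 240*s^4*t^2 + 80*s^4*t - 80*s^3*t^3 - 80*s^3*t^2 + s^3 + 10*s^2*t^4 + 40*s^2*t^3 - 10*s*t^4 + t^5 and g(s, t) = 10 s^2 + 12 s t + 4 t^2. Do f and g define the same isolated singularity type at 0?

No.

The Hessian of f at 0 has rank 0. Corank 2; j^3 = s^3 is a perfect cube, so E-series; the 5-jet and mu = 8 give E_8. The Hessian of g at 0 has rank 2. Corank 0: nondegenerate Morse point, so A_1. f is E_8 but g is A_1, hence not right-equivalent.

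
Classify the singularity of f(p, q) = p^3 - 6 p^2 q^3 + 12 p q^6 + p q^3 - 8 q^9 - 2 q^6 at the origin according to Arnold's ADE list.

The Hessian of f at 0 has rank 0. Corank 2; j^3 = p^3 is a perfect cube, so E-series; the 4-jet and mu = 7 give E_7.

E_7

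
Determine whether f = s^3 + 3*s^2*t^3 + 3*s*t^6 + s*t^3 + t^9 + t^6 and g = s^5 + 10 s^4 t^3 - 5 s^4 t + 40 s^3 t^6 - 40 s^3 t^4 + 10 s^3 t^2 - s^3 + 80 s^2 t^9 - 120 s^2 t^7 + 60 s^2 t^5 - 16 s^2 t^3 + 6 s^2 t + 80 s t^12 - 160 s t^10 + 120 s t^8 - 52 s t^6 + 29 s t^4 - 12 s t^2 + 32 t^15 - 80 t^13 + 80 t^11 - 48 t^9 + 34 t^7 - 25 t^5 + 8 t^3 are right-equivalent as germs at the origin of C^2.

No.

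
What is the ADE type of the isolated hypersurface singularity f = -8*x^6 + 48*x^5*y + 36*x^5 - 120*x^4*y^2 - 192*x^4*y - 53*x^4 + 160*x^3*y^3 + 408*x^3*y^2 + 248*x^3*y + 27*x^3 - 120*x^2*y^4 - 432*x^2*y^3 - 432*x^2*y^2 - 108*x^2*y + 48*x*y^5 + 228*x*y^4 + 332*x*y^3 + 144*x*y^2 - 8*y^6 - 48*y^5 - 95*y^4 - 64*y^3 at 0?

E6

The Hessian of f at 0 has rank 0. Corank 2; j^3 = (3*x - 4*y)^3 is a perfect cube, so E-series; the 4-jet and mu = 6 give E_6.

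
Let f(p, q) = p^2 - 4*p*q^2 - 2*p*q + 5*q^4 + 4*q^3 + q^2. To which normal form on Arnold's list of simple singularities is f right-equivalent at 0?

A_{3}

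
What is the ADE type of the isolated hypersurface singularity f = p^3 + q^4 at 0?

E6

The Hessian of f at 0 has rank 0. Corank 2; j^3 = p^3 is a perfect cube, so E-series; the 4-jet and mu = 6 give E_6.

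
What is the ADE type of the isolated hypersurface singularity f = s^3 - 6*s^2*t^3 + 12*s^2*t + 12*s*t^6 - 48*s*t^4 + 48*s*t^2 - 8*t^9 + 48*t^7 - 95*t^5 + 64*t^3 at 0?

The Hessian of f at 0 is [[0, 0], [0, 0]] with rank 0, so corank 2. A Groebner basis of the Jacobian ideal J(f) in C{s,t} is {-s^2/4 + s*t^3 - 2*s*t - 4*t^2, t^4, s^3 - 48*s*t^2 - 128*t^3, s^2*t + 8*s*t^2 + 16*t^3}; counting standard monomials gives mu = 8. Corank 2; j^3 = (s + 4*t)^3 is a perfect cube, so E-series; the 5-jet and mu = 8 give E_8.

E_{8}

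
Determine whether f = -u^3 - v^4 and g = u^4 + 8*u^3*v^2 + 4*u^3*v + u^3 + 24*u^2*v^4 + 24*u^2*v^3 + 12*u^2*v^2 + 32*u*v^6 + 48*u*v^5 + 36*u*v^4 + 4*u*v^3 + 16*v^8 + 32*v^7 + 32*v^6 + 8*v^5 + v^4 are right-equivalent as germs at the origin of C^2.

The Hessian of f at 0 has rank 0. Corank 2; j^3 = -u^3 is a perfect cube, so E-series; the 4-jet and mu = 6 give E_6. The Hessian of g at 0 has rank 0. Corank 2; j^3 = u^3 is a perfect cube, so E-series; the 4-jet and mu = 6 give E_6. Both have type E_6, hence right-equivalent.

Yes.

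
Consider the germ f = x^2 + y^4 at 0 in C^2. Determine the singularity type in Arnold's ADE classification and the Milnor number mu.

The Hessian of f at 0 has rank 1. Corank 1: A-series; mu = 3 gives A_3.

Type A3, Milnor number mu = 3.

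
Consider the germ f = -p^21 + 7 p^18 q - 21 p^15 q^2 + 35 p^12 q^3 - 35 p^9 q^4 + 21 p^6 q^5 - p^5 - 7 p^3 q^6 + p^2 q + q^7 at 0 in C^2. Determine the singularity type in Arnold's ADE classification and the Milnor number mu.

Type D_8, Milnor number mu = 8.

The Hessian of f at 0 has rank 0. Corank 2; j^3 = p^2*q has shape L^2 M (L != M), so D-series; mu = 8 gives D_8.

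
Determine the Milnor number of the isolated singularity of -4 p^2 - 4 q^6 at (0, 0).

5

The Hessian of f at 0 has rank 1. Corank 1: A-series; mu = 5 gives A_5.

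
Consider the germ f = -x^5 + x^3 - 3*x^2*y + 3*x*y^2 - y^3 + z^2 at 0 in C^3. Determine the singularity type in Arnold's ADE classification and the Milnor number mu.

Type E_8, Milnor number mu = 8.

The Hessian of f at 0 has rank 1. Corank 2; j^3 = (x - y)^3 is a perfect cube, so E-series; the 5-jet and mu = 8 give E_8.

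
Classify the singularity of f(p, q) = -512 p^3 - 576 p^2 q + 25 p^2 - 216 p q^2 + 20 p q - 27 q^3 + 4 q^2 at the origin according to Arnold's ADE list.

The Hessian of f at 0 is [[50, 20], [20, 8]] with rank 1, so corank 1. A Groebner basis of the Jacobian ideal J(f) in C{p,q} is {q^2, p + 2*q/5}; counting standard monomials gives mu = 2. Corank 1: A-series; mu = 2 gives A_2.

A_2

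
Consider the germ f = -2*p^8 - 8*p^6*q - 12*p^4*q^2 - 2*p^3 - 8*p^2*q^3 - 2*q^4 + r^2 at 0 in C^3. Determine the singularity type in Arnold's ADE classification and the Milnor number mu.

Type E_{6}, Milnor number mu = 6.

The Hessian of f at 0 has rank 1. Corank 2; j^3 = -2*p^3 is a perfect cube, so E-series; the 4-jet and mu = 6 give E_6.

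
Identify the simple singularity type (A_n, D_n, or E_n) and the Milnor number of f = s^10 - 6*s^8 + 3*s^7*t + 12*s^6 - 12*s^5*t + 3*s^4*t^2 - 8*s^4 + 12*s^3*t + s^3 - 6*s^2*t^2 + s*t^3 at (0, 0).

The Hessian of f at 0 is [[0, 0], [0, 0]] with rank 0, so corank 2. A Groebner basis of the Jacobian ideal J(f) in C{s,t} is {3*s^2/4 + t^4 + t^3/4, s^3, s^2*t - s^2/4 - t^3/12, -s^2 + s*t^2 - t^3/3}; counting standard monomials gives mu = 7. Corank 2; j^3 = s^3 is a perfect cube, so E-series; the 4-jet and mu = 7 give E_7.

Type E7, Milnor number mu = 7.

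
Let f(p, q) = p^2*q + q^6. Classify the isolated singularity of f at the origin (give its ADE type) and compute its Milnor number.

Type D_{7}, Milnor number mu = 7.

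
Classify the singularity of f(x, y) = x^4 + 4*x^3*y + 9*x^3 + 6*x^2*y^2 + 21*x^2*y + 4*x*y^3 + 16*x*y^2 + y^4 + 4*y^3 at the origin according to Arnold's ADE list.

D_{5}

The Hessian of f at 0 is [[0, 0], [0, 0]] with rank 0, so corank 2. A Groebner basis of the Jacobian ideal J(f) in C{x,y} is {x*y^2 + 27*x*y/2 + 9*y^2, -81*x*y/4 + y^3 - 27*y^2/2, x^2 + 5*x*y/3 + 2*y^2/3}; counting standard monomials gives mu = 5. Corank 2; j^3 = (x + y)*(3*x + 2*y)^2 has shape L^2 M (L != M), so D-series; mu = 5 gives D_5.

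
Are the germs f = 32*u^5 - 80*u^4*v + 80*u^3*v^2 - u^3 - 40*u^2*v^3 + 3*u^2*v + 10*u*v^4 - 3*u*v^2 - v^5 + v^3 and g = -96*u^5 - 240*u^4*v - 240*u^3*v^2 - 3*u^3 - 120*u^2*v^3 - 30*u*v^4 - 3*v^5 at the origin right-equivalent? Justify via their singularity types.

Yes.

The Hessian of f at 0 has rank 0. Corank 2; j^3 = -(u - v)^3 is a perfect cube, so E-series; the 5-jet and mu = 8 give E_8. The Hessian of g at 0 has rank 0. Corank 2; j^3 = -3*u^3 is a perfect cube, so E-series; the 5-jet and mu = 8 give E_8. Both have type E_8, hence right-equivalent.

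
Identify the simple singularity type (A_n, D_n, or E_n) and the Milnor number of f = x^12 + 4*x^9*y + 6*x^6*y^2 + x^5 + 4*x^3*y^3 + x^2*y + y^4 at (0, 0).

The Hessian of f at 0 has rank 0. Corank 2; j^3 = x^2*y has shape L^2 M (L != M), so D-series; mu = 5 gives D_5.

Type D5, Milnor number mu = 5.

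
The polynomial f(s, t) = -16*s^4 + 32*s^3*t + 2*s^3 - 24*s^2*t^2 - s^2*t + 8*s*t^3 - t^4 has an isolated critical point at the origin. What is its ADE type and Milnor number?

Type D5, Milnor number mu = 5.

The Hessian of f at 0 is [[0, 0], [0, 0]] with rank 0, so corank 2. A Groebner basis of the Jacobian ideal J(f) in C{s,t} is {s*t^2, s*t/8 + t^3, s^2 - s*t/2}; counting standard monomials gives mu = 5. Corank 2; j^3 = s^2*(2*s - t) has shape L^2 M (L != M), so D-series; mu = 5 gives D_5.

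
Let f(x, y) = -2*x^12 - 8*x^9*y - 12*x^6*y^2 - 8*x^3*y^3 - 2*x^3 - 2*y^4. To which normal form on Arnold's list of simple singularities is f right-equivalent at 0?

The Hessian of f at 0 has rank 0. Corank 2; j^3 = -2*x^3 is a perfect cube, so E-series; the 4-jet and mu = 6 give E_6.

E_6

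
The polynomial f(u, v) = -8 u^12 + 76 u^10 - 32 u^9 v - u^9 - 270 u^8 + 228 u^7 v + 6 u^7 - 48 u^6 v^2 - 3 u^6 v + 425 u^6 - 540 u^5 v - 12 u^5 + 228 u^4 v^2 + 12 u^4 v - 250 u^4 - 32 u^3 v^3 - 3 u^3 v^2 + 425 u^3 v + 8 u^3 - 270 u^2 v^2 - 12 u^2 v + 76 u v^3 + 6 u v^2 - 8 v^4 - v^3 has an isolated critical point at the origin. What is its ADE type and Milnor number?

The Hessian of f at 0 is [[0, 0], [0, 0]] with rank 0, so corank 2. A Groebner basis of the Jacobian ideal J(f) in C{u,v} is {768*u^2/25 - 768*u*v/25 + v^4 - 8*v^3/25 + 192*v^2/25, u^3 - 108*u^2/25 + 108*u*v/25 - 2*v^3/25 - 27*v^2/25, u^2*v - 152*u^2/25 + 152*u*v/25 - 14*v^3/75 - 38*v^2/25, -32*u^2/5 + u*v^2 + 32*u*v/5 - 13*v^3/30 - 8*v^2/5}; counting standard monomials gives mu = 7. Corank 2; j^3 = (2*u - v)^3 is a perfect cube, so E-series; the 4-jet and mu = 7 give E_7.

Type E_{7}, Milnor number mu = 7.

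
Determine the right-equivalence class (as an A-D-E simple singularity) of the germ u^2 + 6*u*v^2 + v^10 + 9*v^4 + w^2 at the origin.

The Hessian of f at 0 has rank 2. Corank 1: A-series; mu = 9 gives A_9.

A_9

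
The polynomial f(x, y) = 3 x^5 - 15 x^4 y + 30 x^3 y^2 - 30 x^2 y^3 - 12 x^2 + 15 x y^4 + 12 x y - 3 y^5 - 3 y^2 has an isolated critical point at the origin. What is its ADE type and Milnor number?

The Hessian of f at 0 has rank 1. Corank 1: A-series; mu = 4 gives A_4.

Type A4, Milnor number mu = 4.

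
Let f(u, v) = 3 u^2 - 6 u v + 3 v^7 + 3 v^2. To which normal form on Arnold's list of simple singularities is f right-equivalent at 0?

A_{6}

The Hessian of f at 0 is [[6, -6], [-6, 6]] with rank 1, so corank 1. A Groebner basis of the Jacobian ideal J(f) in C{u,v} is {v^6, u - v}; counting standard monomials gives mu = 6. Corank 1: A-series; mu = 6 gives A_6.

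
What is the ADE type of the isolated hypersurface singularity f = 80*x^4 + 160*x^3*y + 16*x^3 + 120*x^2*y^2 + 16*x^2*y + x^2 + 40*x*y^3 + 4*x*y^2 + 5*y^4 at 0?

A_{3}

The Hessian of f at 0 has rank 1. Corank 1: A-series; mu = 3 gives A_3.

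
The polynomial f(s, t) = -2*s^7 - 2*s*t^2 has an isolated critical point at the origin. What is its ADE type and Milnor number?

Type D8, Milnor number mu = 8.

The Hessian of f at 0 is [[0, 0], [0, 0]] with rank 0, so corank 2. A Groebner basis of the Jacobian ideal J(f) in C{s,t} is {s^6 + t^2/7, t^3, s*t}; counting standard monomials gives mu = 8. Corank 2; j^3 = -2*s*t^2 has shape L^2 M (L != M), so D-series; mu = 8 gives D_8.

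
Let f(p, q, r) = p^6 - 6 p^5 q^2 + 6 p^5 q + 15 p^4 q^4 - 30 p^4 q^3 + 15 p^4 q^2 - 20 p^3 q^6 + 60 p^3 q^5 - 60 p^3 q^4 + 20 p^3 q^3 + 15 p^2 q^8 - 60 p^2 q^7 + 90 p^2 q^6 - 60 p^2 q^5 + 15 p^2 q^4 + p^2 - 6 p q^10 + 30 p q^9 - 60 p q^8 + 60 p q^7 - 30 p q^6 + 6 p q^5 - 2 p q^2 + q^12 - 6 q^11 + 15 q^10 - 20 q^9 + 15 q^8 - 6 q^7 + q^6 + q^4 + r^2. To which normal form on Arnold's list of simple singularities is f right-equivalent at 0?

A_5

The Hessian of f at 0 is [[2, 0, 0], [0, 0, 0], [0, 0, 2]] with rank 2, so corank 1. A Groebner basis of the Jacobian ideal J(f) in C{p,q,r} is {p^3, p^2*q, -p + q^2, r}; counting standard monomials gives mu = 5. Corank 1: A-series; mu = 5 gives A_5.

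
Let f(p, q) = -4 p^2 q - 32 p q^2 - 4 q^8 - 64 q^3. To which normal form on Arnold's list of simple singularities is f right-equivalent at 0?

D9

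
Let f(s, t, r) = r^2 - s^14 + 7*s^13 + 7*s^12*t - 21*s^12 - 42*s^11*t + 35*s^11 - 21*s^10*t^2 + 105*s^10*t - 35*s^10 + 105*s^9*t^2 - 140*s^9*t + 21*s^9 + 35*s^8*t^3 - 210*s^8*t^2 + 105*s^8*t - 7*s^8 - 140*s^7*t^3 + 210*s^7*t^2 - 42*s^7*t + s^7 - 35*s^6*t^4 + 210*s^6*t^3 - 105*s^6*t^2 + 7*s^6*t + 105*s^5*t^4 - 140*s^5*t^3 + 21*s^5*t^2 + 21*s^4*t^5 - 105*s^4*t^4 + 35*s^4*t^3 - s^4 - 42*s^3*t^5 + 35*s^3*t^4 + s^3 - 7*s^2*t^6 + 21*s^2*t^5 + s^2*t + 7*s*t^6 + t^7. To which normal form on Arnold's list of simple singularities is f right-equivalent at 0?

The Hessian of f at 0 has rank 1. Corank 2; j^3 = s^2*(s + t) has shape L^2 M (L != M), so D-series; mu = 8 gives D_8.

D_{8}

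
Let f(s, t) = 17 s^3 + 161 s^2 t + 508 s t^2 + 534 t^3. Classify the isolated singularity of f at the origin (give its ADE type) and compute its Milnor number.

Type D_{4}, Milnor number mu = 4.

The Hessian of f at 0 has rank 0. Corank 2; j^3 = (s + 3*t)*(17*s^2 + 110*s*t + 178*t^2) splits into three distinct lines over C (the quadratic factor has nonzero discriminant), so D_4.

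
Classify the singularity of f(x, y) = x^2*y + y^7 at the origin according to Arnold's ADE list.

D_8

The Hessian of f at 0 is [[0, 0], [0, 0]] with rank 0, so corank 2. A Groebner basis of the Jacobian ideal J(f) in C{x,y} is {x^2/7 + y^6, x^3, x*y}; counting standard monomials gives mu = 8. Corank 2; j^3 = x^2*y has shape L^2 M (L != M), so D-series; mu = 8 gives D_8.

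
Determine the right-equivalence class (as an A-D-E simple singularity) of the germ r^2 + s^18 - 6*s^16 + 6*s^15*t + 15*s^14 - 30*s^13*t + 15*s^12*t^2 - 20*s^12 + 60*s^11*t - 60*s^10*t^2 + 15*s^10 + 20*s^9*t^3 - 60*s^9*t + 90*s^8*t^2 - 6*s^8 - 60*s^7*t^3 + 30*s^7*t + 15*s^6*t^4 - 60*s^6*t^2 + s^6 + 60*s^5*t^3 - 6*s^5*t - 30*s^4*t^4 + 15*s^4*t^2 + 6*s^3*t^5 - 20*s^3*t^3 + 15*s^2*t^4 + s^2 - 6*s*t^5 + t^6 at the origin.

A_{5}

The Hessian of f at 0 is [[2, 0, 0], [0, 0, 0], [0, 0, 2]] with rank 2, so corank 1. A Groebner basis of the Jacobian ideal J(f) in C{s,t,r} is {t^5, s, r}; counting standard monomials gives mu = 5. Corank 1: A-series; mu = 5 gives A_5.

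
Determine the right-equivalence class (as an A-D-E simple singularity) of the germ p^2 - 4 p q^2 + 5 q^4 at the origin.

A_3

The Hessian of f at 0 is [[2, 0], [0, 0]] with rank 1, so corank 1. A Groebner basis of the Jacobian ideal J(f) in C{p,q} is {p^2, p*q, -p/2 + q^2}; counting standard monomials gives mu = 3. Corank 1: A-series; mu = 3 gives A_3.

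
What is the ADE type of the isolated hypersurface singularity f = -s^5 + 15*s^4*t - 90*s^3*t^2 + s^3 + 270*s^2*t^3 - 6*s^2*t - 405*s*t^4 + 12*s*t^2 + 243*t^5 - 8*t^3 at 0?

The Hessian of f at 0 has rank 0. Corank 2; j^3 = (s - 2*t)^3 is a perfect cube, so E-series; the 5-jet and mu = 8 give E_8.

E_8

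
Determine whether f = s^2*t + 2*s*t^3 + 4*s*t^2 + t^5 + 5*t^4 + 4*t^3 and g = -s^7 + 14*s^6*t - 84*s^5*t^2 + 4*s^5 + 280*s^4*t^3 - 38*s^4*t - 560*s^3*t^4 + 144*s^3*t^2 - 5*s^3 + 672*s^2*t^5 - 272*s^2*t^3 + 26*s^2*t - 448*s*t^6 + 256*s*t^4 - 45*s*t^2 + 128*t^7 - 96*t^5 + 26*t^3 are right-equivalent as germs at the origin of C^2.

The Hessian of f at 0 is [[0, 0], [0, 0]] with rank 0, so corank 2. A Groebner basis of the Jacobian ideal J(f) in C{s,t} is {s*t^2 - 2*s*t - 4*t^2, s*t + t^3 + 2*t^2, s^2 - 4*t^2}; counting standard monomials gives mu = 5. Corank 2; j^3 = t*(s + 2*t)^2 has shape L^2 M (L != M), so D-series; mu = 5 gives D_5. The Hessian of g at 0 is [[0, 0], [0, 0]] with rank 0, so corank 2. A Groebner basis of the Jacobian ideal J(g) in C{s,t} is {t^3, s^2 + 3*t^2, s*t}; counting standard monomials gives mu = 4. Corank 2; j^3 = -(s - 2*t)*(5*s^2 - 16*s*t + 13*t^2) splits into three distinct lines over C (the quadratic factor has nonzero discriminant), so D_4. f is D_5 but g is D_4, hence not right-equivalent.

No.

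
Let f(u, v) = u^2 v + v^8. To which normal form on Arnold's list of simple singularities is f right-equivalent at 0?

D_{9}

The Hessian of f at 0 is [[0, 0], [0, 0]] with rank 0, so corank 2. A Groebner basis of the Jacobian ideal J(f) in C{u,v} is {u^2/8 + v^7, u^3, u*v}; counting standard monomials gives mu = 9. Corank 2; j^3 = u^2*v has shape L^2 M (L != M), so D-series; mu = 9 gives D_9.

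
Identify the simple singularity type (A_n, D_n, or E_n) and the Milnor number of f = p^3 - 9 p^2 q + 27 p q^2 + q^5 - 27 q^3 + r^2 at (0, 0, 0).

The Hessian of f at 0 has rank 1. Corank 2; j^3 = (p - 3*q)^3 is a perfect cube, so E-series; the 5-jet and mu = 8 give E_8.

Type E_{8}, Milnor number mu = 8.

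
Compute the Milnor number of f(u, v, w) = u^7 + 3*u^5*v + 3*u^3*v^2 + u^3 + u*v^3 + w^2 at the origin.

The Hessian of f at 0 has rank 1. Corank 2; j^3 = u^3 is a perfect cube, so E-series; the 4-jet and mu = 7 give E_7.

7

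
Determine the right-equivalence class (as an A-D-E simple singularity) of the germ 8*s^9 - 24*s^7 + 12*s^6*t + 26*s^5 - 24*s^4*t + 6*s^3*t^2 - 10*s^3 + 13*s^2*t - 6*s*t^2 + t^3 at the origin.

D4

The Hessian of f at 0 has rank 0. Corank 2; j^3 = -(2*s - t)*(5*s^2 - 4*s*t + t^2) splits into three distinct lines over C (the quadratic factor has nonzero discriminant), so D_4.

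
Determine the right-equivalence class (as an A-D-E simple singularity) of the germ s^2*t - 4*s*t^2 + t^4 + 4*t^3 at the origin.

The Hessian of f at 0 is [[0, 0], [0, 0]] with rank 0, so corank 2. A Groebner basis of the Jacobian ideal J(f) in C{s,t} is {s^3 + 2*s^2 - 8*t^2, s^2/4 + t^3 - t^2, s*t - 2*t^2}; counting standard monomials gives mu = 5. Corank 2; j^3 = t*(s - 2*t)^2 has shape L^2 M (L != M), so D-series; mu = 5 gives D_5.

D5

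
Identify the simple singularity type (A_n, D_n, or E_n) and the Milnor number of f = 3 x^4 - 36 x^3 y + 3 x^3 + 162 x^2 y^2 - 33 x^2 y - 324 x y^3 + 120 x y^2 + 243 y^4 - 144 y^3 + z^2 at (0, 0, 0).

Type D5, Milnor number mu = 5.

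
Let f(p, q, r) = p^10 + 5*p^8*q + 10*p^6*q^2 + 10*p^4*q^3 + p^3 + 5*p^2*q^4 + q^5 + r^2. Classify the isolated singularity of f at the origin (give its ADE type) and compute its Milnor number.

Type E_{8}, Milnor number mu = 8.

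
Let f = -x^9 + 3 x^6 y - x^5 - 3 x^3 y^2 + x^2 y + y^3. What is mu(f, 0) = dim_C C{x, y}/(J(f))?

The Hessian of f at 0 has rank 0. Corank 2; j^3 = y*(x^2 + y^2) splits into three distinct lines over C (the quadratic factor has nonzero discriminant), so D_4.

4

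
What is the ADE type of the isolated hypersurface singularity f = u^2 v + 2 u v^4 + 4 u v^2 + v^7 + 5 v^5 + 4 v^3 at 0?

D_6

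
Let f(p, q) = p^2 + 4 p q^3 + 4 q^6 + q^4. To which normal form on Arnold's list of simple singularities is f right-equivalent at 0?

The Hessian of f at 0 has rank 1. Corank 1: A-series; mu = 3 gives A_3.

A_{3}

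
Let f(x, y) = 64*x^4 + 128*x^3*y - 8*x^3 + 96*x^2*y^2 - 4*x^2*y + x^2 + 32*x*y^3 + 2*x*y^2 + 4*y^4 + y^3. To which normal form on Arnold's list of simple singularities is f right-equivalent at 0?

A_{2}

The Hessian of f at 0 has rank 1. Corank 1: A-series; mu = 2 gives A_2.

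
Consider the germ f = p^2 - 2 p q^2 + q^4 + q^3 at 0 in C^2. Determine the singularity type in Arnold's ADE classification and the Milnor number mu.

The Hessian of f at 0 is [[2, 0], [0, 0]] with rank 1, so corank 1. A Groebner basis of the Jacobian ideal J(f) in C{p,q} is {q^2, p}; counting standard monomials gives mu = 2. Corank 1: A-series; mu = 2 gives A_2.

Type A_2, Milnor number mu = 2.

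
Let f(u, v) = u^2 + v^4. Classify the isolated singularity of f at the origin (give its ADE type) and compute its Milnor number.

Type A3, Milnor number mu = 3.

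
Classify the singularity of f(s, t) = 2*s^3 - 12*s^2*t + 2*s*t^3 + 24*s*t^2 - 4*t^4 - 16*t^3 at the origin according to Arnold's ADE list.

E_7

The Hessian of f at 0 is [[0, 0], [0, 0]] with rank 0, so corank 2. A Groebner basis of the Jacobian ideal J(f) in C{s,t} is {s^3 - 6*s^2*t - 48*s^2 + 192*s*t - 192*t^2, 6*s^2 + s*t^2 - 24*s*t + 24*t^2, 3*s^2 - 12*s*t + t^3 + 12*t^2}; counting standard monomials gives mu = 7. Corank 2; j^3 = 2*(s - 2*t)^3 is a perfect cube, so E-series; the 4-jet and mu = 7 give E_7.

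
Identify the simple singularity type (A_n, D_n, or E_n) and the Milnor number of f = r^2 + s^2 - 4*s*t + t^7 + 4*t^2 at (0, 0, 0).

The Hessian of f at 0 is [[2, -4, 0], [-4, 8, 0], [0, 0, 2]] with rank 2, so corank 1. A Groebner basis of the Jacobian ideal J(f) in C{s,t,r} is {t^6, s - 2*t, r}; counting standard monomials gives mu = 6. Corank 1: A-series; mu = 6 gives A_6.

Type A_{6}, Milnor number mu = 6.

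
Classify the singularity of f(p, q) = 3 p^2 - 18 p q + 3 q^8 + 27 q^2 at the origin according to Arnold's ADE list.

A_7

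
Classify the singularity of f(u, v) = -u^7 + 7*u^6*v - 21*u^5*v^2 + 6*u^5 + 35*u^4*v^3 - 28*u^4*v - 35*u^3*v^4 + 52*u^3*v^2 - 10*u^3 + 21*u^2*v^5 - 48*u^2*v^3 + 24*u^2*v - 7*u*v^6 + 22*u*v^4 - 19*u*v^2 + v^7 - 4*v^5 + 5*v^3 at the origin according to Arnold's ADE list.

D_4

The Hessian of f at 0 is [[0, 0], [0, 0]] with rank 0, so corank 2. A Groebner basis of the Jacobian ideal J(f) in C{u,v} is {v^3, u^2 - v^2/6, u*v - v^2/2}; counting standard monomials gives mu = 4. Corank 2; j^3 = -(u - v)*(10*u^2 - 14*u*v + 5*v^2) splits into three distinct lines over C (the quadratic factor has nonzero discriminant), so D_4.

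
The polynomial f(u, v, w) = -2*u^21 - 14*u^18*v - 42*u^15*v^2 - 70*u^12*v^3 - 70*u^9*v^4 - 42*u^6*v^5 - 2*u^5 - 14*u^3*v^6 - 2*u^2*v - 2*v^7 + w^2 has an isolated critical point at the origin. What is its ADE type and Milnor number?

The Hessian of f at 0 is [[0, 0, 0], [0, 0, 0], [0, 0, 2]] with rank 1, so corank 2. A Groebner basis of the Jacobian ideal J(f) in C{u,v,w} is {u^2/7 + v^6, u^3, u*v, w}; counting standard monomials gives mu = 8. Corank 2; j^3 = -2*u^2*v has shape L^2 M (L != M), so D-series; mu = 8 gives D_8.

Type D_{8}, Milnor number mu = 8.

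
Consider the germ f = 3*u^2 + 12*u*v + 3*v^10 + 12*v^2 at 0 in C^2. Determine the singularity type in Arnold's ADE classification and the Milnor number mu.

The Hessian of f at 0 is [[6, 12], [12, 24]] with rank 1, so corank 1. A Groebner basis of the Jacobian ideal J(f) in C{u,v} is {v^9, u + 2*v}; counting standard monomials gives mu = 9. Corank 1: A-series; mu = 9 gives A_9.

Type A9, Milnor number mu = 9.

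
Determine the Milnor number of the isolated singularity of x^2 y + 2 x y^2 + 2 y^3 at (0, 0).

4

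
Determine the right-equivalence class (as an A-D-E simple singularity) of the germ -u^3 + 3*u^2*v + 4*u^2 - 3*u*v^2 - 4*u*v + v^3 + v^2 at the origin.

A2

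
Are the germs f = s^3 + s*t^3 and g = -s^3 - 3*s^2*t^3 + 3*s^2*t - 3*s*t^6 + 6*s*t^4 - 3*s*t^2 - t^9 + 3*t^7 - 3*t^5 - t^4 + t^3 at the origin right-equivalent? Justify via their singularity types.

The Hessian of f at 0 is [[0, 0], [0, 0]] with rank 0, so corank 2. A Groebner basis of the Jacobian ideal J(f) in C{s,t} is {s^3, s*t^2, 3*s^2 + t^3}; counting standard monomials gives mu = 7. Corank 2; j^3 = s^3 is a perfect cube, so E-series; the 4-jet and mu = 7 give E_7. The Hessian of g at 0 is [[0, 0], [0, 0]] with rank 0, so corank 2. A Groebner basis of the Jacobian ideal J(g) in C{s,t} is {t^3, s^2 - 2*s*t + t^2}; counting standard monomials gives mu = 6. Corank 2; j^3 = -(s - t)^3 is a perfect cube, so E-series; the 4-jet and mu = 6 give E_6. f is E_7 but g is E_6, hence not right-equivalent.

No.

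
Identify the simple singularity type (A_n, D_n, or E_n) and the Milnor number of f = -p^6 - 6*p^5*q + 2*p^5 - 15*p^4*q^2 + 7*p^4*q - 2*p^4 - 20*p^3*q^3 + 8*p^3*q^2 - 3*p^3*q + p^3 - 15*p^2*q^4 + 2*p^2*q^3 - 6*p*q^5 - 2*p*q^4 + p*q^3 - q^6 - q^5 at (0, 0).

The Hessian of f at 0 is [[0, 0], [0, 0]] with rank 0, so corank 2. A Groebner basis of the Jacobian ideal J(f) in C{p,q} is {3*p^2 + q^4 + q^3, p^3, p^2*q - p^2 - q^3/3, 5*p^2 + p*q^2 + 5*q^3/3}; counting standard monomials gives mu = 7. Corank 2; j^3 = p^3 is a perfect cube, so E-series; the 4-jet and mu = 7 give E_7.

Type E_7, Milnor number mu = 7.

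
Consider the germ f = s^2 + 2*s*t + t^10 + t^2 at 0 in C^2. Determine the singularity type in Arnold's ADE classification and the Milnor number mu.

Type A9, Milnor number mu = 9.

The Hessian of f at 0 has rank 1. Corank 1: A-series; mu = 9 gives A_9.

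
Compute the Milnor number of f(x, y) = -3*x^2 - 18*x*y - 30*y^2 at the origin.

1

The Hessian of f at 0 has rank 2. Corank 0: nondegenerate Morse point, so A_1.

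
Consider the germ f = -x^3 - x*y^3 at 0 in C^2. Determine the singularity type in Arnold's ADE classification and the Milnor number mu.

The Hessian of f at 0 has rank 0. Corank 2; j^3 = -x^3 is a perfect cube, so E-series; the 4-jet and mu = 7 give E_7.

Type E7, Milnor number mu = 7.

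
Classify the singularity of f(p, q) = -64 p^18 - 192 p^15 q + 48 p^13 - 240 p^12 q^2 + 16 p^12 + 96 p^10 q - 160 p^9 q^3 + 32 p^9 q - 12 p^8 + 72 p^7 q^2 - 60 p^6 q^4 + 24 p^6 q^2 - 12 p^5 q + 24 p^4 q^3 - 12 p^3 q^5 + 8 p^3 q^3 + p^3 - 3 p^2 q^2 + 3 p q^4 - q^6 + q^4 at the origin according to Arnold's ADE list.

E_6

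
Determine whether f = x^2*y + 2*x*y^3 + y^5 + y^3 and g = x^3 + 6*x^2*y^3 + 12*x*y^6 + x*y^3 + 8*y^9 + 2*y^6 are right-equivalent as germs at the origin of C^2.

No.

The Hessian of f at 0 has rank 0. Corank 2; j^3 = y*(x^2 + y^2) splits into three distinct lines over C (the quadratic factor has nonzero discriminant), so D_4. The Hessian of g at 0 has rank 0. Corank 2; j^3 = x^3 is a perfect cube, so E-series; the 4-jet and mu = 7 give E_7. f is D_4 but g is E_7, hence not right-equivalent.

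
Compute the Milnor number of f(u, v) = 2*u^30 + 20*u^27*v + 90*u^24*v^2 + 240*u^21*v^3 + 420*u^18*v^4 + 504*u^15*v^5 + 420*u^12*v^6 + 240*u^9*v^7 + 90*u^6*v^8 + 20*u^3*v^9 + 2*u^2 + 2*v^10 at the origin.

9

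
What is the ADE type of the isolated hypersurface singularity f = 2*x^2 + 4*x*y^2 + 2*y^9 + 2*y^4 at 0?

A_{8}

The Hessian of f at 0 is [[4, 0], [0, 0]] with rank 1, so corank 1. A Groebner basis of the Jacobian ideal J(f) in C{x,y} is {x^4, x + y^2}; counting standard monomials gives mu = 8. Corank 1: A-series; mu = 8 gives A_8.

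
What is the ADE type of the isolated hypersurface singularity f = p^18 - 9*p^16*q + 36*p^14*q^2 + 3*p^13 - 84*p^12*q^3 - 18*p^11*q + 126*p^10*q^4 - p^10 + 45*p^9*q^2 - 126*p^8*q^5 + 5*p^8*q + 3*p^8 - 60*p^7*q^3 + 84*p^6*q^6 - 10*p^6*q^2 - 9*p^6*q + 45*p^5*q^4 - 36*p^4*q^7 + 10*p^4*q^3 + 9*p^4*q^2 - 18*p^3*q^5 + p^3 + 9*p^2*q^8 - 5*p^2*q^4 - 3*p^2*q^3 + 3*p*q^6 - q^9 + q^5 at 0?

E_8

The Hessian of f at 0 is [[0, 0], [0, 0]] with rank 0, so corank 2. A Groebner basis of the Jacobian ideal J(f) in C{p,q} is {-p^2/2 + p*q^3, q^4, p^3, p^2*q}; counting standard monomials gives mu = 8. Corank 2; j^3 = p^3 is a perfect cube, so E-series; the 5-jet and mu = 8 give E_8.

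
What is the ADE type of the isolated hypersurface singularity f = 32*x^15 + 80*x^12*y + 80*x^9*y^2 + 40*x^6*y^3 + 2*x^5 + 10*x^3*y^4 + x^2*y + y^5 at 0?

The Hessian of f at 0 has rank 0. Corank 2; j^3 = x^2*y has shape L^2 M (L != M), so D-series; mu = 6 gives D_6.

D_{6}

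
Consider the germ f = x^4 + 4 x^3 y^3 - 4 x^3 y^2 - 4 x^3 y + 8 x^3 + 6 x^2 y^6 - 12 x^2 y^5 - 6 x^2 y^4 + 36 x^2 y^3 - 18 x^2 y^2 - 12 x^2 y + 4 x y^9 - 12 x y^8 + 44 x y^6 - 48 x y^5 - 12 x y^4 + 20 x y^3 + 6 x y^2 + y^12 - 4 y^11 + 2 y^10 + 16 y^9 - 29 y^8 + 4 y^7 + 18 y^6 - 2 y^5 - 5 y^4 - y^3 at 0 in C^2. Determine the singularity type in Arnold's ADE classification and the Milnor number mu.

Type E6, Milnor number mu = 6.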